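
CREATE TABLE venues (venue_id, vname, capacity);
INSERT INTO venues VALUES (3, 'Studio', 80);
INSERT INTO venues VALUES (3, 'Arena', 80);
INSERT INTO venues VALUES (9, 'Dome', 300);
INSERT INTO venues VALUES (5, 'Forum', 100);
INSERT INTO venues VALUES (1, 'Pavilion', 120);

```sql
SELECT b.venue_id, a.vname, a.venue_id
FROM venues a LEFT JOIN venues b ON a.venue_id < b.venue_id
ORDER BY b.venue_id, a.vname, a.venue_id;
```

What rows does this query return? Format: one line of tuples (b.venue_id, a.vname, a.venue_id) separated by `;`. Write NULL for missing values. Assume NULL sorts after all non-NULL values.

LEFT JOIN keeps every row from `venues a`; unmatched rows get NULL for `venues b`'s columns.
Matching on a.venue_id < b.venue_id.
- a[0] venue_id=3 → 2 match(es) in b → 2 row(s).
- a[1] venue_id=3 → 2 match(es) in b → 2 row(s).
- a[2] venue_id=9 → no match; kept with NULLs on the b side.
- a[3] venue_id=5 → 1 match(es) in b → 1 row(s).
- a[4] venue_id=1 → 4 match(es) in b → 4 row(s).
After projecting and ordering:
b.venue_id | a.vname | a.venue_id
3 | Pavilion | 1
3 | Pavilion | 1
5 | Arena | 3
5 | Pavilion | 1
5 | Studio | 3
9 | Arena | 3
9 | Forum | 5
9 | Pavilion | 1
9 | Studio | 3
NULL | Dome | 9

(3, Pavilion, 1); (3, Pavilion, 1); (5, Arena, 3); (5, Pavilion, 1); (5, Studio, 3); (9, Arena, 3); (9, Forum, 5); (9, Pavilion, 1); (9, Studio, 3); (NULL, Dome, 9)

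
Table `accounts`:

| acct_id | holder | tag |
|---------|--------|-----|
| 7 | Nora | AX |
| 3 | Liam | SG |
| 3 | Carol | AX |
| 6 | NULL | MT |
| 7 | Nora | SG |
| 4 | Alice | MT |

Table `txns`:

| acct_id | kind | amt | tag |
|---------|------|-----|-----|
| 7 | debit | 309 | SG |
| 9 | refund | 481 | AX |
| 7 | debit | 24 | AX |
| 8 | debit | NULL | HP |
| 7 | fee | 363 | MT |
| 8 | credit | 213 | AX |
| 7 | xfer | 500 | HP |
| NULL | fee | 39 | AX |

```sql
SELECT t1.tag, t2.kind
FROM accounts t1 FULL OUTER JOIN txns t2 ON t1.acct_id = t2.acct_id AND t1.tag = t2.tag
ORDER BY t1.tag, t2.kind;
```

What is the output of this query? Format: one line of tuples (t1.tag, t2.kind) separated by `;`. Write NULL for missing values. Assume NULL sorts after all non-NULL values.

FULL OUTER JOIN keeps every row from both sides; unmatched rows get NULL for the other side's columns.
Matching on t1.acct_id = t2.acct_id AND t1.tag = t2.tag. A NULL in a compared column never satisfies the condition.
- acct_id=7, tag=AX: 1 matching t2 row(s), so 1 row(s) emitted.
- acct_id=3, tag=SG: no t2 row matches, row kept with t2 columns NULL.
- acct_id=3, tag=AX: no t2 row matches, row kept with t2 columns NULL.
- acct_id=6, tag=MT: no t2 row matches, row kept with t2 columns NULL.
- acct_id=7, tag=SG: 1 matching t2 row(s), so 1 row(s) emitted.
- acct_id=4, tag=MT: no t2 row matches, row kept with t2 columns NULL.
- 6 t2 row(s) had no t1 match → kept, t1 columns NULL.

(AX, debit); (AX, NULL); (MT, NULL); (MT, NULL); (SG, debit); (SG, NULL); (NULL, credit); (NULL, debit); (NULL, fee); (NULL, fee); (NULL, refund); (NULL, xfer)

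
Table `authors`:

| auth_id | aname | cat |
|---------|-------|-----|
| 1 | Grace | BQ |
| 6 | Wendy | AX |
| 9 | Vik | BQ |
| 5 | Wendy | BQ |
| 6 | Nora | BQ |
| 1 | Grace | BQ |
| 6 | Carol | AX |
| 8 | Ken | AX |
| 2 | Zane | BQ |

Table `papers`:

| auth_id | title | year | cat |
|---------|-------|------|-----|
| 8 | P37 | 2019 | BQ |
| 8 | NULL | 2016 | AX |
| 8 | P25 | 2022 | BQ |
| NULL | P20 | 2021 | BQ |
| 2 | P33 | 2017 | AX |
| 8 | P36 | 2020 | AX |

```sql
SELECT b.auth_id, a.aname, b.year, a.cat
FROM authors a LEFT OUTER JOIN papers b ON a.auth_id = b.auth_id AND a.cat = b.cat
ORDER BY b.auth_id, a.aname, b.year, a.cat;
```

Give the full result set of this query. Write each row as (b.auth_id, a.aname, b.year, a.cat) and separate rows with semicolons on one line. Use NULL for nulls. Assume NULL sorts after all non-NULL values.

(8, Ken, 2016, AX); (8, Ken, 2020, AX); (NULL, Carol, NULL, AX); (NULL, Grace, NULL, BQ); (NULL, Grace, NULL, BQ); (NULL, Nora, NULL, BQ); (NULL, Vik, NULL, BQ); (NULL, Wendy, NULL, AX); (NULL, Wendy, NULL, BQ); (NULL, Zane, NULL, BQ)

LEFT JOIN keeps every row from `authors`; unmatched rows get NULL for `papers`'s columns.
Matching on a.auth_id = b.auth_id AND a.cat = b.cat. A NULL in a compared column never satisfies the condition.
- auth_id=1, cat=BQ: no b row matches, row kept with b columns NULL.
- auth_id=6, cat=AX: no b row matches, row kept with b columns NULL.
- auth_id=9, cat=BQ: no b row matches, row kept with b columns NULL.
- auth_id=5, cat=BQ: no b row matches, row kept with b columns NULL.
- auth_id=6, cat=BQ: no b row matches, row kept with b columns NULL.
- auth_id=1, cat=BQ: no b row matches, row kept with b columns NULL.
- auth_id=6, cat=AX: no b row matches, row kept with b columns NULL.
- auth_id=8, cat=AX: 2 matching b row(s), so 2 row(s) emitted.
- auth_id=2, cat=BQ: no b row matches, row kept with b columns NULL.
After projecting and ordering:
b.auth_id | a.aname | b.year | a.cat
8 | Ken | 2016 | AX
8 | Ken | 2020 | AX
NULL | Carol | NULL | AX
NULL | Grace | NULL | BQ
NULL | Grace | NULL | BQ
NULL | Nora | NULL | BQ
NULL | Vik | NULL | BQ
NULL | Wendy | NULL | AX
NULL | Wendy | NULL | BQ
NULL | Zane | NULL | BQ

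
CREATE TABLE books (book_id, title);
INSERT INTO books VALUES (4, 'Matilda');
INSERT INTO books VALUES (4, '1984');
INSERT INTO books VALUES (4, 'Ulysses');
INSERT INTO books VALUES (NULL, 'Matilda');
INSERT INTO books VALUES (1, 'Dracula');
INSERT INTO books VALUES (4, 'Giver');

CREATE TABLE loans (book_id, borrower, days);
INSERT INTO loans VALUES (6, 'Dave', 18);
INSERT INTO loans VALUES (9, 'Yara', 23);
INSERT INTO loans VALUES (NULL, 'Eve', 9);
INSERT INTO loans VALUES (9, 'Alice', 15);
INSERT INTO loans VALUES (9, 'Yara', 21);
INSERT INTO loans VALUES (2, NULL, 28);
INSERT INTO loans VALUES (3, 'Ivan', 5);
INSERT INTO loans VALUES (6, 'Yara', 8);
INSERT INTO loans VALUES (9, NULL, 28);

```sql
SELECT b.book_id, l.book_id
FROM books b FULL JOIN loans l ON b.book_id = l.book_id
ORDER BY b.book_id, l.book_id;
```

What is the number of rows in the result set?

FULL OUTER JOIN keeps every row from both sides; unmatched rows get NULL for the other side's columns.
Matching on b.book_id = l.book_id. A NULL in a compared column never satisfies the condition.
Matched pairs: 0; unmatched b rows kept: 6; unmatched l rows kept: 9.
Total: 0 matched + 15 padded = 15 rows.

15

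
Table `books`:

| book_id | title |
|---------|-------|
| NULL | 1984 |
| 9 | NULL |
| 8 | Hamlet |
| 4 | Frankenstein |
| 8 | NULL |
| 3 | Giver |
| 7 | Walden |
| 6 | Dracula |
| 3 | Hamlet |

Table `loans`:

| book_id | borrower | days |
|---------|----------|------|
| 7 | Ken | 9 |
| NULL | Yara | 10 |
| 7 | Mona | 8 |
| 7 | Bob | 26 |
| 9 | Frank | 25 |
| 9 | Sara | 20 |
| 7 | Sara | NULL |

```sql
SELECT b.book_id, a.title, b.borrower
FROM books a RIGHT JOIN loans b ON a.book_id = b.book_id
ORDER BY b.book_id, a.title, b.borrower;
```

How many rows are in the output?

7

RIGHT JOIN keeps every row from `loans`; unmatched rows get NULL for `books`'s columns.
Matching on a.book_id = b.book_id. A NULL in a compared column never satisfies the condition.
- book_id=NULL: no matching b row.
- book_id=9: 2 matching b row(s), so 2 row(s) emitted.
- book_id=8: no matching b row.
- book_id=4: no matching b row.
- book_id=8: no matching b row.
- book_id=3: no matching b row.
- book_id=7: 4 matching b row(s), so 4 row(s) emitted.
- book_id=6: no matching b row.
- book_id=3: no matching b row.
- 1 b row(s) had no a match → kept, a columns NULL.
Total: 6 matched + 1 padded = 7 rows.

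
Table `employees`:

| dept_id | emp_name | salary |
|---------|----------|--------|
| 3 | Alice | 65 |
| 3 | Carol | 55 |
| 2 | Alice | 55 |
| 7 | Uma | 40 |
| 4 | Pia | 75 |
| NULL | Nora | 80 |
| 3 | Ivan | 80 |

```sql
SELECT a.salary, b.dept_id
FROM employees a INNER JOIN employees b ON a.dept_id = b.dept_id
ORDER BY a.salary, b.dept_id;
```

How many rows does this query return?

12

INNER JOIN keeps only pairs where the ON condition holds.
Matching on a.dept_id = b.dept_id. A NULL in a compared column never satisfies the condition.
Matched pairs: 12.
Total: 12 rows.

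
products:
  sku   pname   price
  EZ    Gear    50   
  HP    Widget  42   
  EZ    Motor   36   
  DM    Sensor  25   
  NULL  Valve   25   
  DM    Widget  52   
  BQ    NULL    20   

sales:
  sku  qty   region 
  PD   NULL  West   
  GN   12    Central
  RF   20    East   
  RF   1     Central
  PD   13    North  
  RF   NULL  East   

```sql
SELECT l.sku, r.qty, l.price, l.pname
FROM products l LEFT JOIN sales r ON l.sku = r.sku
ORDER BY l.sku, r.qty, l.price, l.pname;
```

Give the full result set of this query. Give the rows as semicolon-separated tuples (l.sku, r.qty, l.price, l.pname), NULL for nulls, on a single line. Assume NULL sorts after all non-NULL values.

(BQ, NULL, 20, NULL); (DM, NULL, 25, Sensor); (DM, NULL, 52, Widget); (EZ, NULL, 36, Motor); (EZ, NULL, 50, Gear); (HP, NULL, 42, Widget); (NULL, NULL, 25, Valve)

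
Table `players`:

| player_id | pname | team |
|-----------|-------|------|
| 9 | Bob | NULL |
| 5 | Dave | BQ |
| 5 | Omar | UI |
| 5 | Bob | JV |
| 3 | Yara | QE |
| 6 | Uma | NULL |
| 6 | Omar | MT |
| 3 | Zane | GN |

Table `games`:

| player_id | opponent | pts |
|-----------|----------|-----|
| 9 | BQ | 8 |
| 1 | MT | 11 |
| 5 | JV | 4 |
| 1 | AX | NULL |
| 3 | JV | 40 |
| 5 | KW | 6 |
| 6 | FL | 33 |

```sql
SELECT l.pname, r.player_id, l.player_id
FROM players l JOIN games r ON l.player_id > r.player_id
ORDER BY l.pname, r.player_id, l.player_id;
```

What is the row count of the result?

29

INNER JOIN keeps only pairs where the ON condition holds.
Matching on l.player_id > r.player_id.
- player_id=9: 6 matching r row(s), so 6 row(s) emitted.
- player_id=5: 3 matching r row(s), so 3 row(s) emitted.
- player_id=5: 3 matching r row(s), so 3 row(s) emitted.
- player_id=5: 3 matching r row(s), so 3 row(s) emitted.
- player_id=3: 2 matching r row(s), so 2 row(s) emitted.
- player_id=6: 5 matching r row(s), so 5 row(s) emitted.
- player_id=6: 5 matching r row(s), so 5 row(s) emitted.
- player_id=3: 2 matching r row(s), so 2 row(s) emitted.
Total: 29 rows.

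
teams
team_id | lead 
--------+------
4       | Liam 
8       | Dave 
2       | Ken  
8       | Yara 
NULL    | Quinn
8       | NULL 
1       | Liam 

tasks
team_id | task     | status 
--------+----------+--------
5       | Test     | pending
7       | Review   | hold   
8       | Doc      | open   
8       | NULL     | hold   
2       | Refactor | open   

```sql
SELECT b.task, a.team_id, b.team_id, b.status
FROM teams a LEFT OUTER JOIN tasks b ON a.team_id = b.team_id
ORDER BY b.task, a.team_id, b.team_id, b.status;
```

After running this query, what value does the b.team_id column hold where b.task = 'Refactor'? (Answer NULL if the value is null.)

2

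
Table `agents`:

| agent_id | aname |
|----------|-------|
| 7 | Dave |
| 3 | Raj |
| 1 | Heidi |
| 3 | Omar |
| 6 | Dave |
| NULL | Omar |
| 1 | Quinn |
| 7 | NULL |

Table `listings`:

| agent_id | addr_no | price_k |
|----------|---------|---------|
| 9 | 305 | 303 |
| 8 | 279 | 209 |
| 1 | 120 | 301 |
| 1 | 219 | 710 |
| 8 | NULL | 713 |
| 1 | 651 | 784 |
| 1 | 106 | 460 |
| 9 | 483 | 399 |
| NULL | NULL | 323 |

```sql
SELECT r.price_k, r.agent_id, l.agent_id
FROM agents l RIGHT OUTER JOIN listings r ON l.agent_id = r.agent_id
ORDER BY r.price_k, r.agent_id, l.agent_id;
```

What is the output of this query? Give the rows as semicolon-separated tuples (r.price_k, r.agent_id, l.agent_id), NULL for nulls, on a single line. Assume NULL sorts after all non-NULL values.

(209, 8, NULL); (301, 1, 1); (301, 1, 1); (303, 9, NULL); (323, NULL, NULL); (399, 9, NULL); (460, 1, 1); (460, 1, 1); (710, 1, 1); (710, 1, 1); (713, 8, NULL); (784, 1, 1); (784, 1, 1)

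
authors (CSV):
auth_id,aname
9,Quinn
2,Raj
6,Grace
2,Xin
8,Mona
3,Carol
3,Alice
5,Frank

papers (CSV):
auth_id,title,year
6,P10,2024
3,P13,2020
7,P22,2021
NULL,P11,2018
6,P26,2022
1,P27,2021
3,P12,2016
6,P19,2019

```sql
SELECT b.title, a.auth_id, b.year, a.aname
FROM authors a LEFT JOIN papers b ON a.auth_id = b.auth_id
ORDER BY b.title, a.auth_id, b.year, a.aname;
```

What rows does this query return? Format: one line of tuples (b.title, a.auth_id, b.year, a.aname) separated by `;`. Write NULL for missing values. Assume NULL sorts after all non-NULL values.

(P10, 6, 2024, Grace); (P12, 3, 2016, Alice); (P12, 3, 2016, Carol); (P13, 3, 2020, Alice); (P13, 3, 2020, Carol); (P19, 6, 2019, Grace); (P26, 6, 2022, Grace); (NULL, 2, NULL, Raj); (NULL, 2, NULL, Xin); (NULL, 5, NULL, Frank); (NULL, 8, NULL, Mona); (NULL, 9, NULL, Quinn)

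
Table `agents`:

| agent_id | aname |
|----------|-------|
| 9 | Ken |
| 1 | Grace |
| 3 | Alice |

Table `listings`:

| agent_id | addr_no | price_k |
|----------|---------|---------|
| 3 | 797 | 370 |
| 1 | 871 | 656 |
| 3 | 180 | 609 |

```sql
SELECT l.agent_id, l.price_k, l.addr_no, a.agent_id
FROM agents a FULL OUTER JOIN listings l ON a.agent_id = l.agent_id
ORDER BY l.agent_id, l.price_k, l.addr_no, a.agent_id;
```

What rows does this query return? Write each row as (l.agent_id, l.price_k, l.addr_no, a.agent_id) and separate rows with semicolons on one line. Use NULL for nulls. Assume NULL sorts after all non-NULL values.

(1, 656, 871, 1); (3, 370, 797, 3); (3, 609, 180, 3); (NULL, NULL, NULL, 9)

FULL OUTER JOIN keeps every row from both sides; unmatched rows get NULL for the other side's columns.
Matching on a.agent_id = l.agent_id.
Matched pairs: 3; unmatched a rows kept: 1; unmatched l rows kept: 0.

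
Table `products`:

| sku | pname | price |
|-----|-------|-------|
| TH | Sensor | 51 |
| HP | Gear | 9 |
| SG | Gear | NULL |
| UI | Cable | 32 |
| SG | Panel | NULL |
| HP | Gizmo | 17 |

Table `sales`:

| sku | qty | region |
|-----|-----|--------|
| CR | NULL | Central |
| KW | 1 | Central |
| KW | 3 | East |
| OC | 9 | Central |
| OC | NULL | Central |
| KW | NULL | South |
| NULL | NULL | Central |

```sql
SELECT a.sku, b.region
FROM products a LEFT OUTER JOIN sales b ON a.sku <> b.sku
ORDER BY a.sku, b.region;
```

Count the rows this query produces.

LEFT JOIN keeps every row from `products`; unmatched rows get NULL for `sales`'s columns.
Matching on a.sku <> b.sku. A NULL in a compared column never satisfies the condition.
- sku=TH: 6 matching b row(s), so 6 row(s) emitted.
- sku=HP: 6 matching b row(s), so 6 row(s) emitted.
- sku=SG: 6 matching b row(s), so 6 row(s) emitted.
- sku=UI: 6 matching b row(s), so 6 row(s) emitted.
- sku=SG: 6 matching b row(s), so 6 row(s) emitted.
- sku=HP: 6 matching b row(s), so 6 row(s) emitted.
Total: 36 rows.

36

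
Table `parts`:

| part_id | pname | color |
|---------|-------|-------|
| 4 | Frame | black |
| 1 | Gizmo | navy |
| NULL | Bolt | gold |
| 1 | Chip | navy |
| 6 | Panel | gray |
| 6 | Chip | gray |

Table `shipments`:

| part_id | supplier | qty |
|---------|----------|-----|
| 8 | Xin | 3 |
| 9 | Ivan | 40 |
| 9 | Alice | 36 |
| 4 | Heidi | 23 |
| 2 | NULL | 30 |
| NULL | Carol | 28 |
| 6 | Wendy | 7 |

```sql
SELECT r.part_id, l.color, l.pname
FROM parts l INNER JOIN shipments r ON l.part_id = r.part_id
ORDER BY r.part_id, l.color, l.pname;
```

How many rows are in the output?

3

INNER JOIN keeps only pairs where the ON condition holds.
Matching on l.part_id = r.part_id. A NULL in a compared column never satisfies the condition.
Matched pairs: 3.
Total: 3 rows.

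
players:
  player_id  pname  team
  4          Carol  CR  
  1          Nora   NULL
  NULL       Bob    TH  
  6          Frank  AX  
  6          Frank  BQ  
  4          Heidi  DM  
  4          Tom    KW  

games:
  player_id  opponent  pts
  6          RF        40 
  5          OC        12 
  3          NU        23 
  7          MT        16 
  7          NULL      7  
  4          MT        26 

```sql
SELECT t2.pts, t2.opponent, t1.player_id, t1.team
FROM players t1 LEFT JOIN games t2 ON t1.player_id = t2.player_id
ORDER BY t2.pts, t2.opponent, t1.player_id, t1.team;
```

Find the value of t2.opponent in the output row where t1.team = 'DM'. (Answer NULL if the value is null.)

MT

LEFT JOIN keeps every row from `players`; unmatched rows get NULL for `games`'s columns.
Matching on t1.player_id = t2.player_id. A NULL in a compared column never satisfies the condition.
Matched pairs: 5; unmatched t1 rows kept: 2.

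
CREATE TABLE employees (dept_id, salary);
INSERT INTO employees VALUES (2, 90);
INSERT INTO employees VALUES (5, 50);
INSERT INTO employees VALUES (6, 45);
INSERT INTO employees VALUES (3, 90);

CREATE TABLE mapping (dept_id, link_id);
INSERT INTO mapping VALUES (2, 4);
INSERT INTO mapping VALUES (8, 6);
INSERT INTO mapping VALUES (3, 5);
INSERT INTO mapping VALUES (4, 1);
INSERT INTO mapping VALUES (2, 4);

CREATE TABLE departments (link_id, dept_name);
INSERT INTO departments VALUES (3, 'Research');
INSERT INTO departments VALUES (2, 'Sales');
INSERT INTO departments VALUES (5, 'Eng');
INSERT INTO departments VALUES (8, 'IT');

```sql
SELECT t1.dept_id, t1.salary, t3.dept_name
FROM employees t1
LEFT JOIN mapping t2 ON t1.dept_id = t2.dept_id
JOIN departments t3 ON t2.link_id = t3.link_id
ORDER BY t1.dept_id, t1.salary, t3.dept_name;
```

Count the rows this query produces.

1

Evaluate left to right. First `employees t1 LEFT JOIN mapping t2` on dept_id: 5 row(s).
Then INNER JOIN `departments t3` on link_id: keep only rows whose t2.link_id appears in t3.
Result: 1 row(s).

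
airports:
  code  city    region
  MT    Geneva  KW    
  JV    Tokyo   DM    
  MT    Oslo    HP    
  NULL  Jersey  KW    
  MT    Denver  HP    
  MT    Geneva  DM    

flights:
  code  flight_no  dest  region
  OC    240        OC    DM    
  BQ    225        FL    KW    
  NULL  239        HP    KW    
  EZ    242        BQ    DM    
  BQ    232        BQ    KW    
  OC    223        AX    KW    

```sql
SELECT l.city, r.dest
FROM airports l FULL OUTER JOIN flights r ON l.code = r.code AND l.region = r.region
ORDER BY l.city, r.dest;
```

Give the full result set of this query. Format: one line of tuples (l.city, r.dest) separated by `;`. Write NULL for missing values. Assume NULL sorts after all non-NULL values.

(Denver, NULL); (Geneva, NULL); (Geneva, NULL); (Jersey, NULL); (Oslo, NULL); (Tokyo, NULL); (NULL, AX); (NULL, BQ); (NULL, BQ); (NULL, FL); (NULL, HP); (NULL, OC)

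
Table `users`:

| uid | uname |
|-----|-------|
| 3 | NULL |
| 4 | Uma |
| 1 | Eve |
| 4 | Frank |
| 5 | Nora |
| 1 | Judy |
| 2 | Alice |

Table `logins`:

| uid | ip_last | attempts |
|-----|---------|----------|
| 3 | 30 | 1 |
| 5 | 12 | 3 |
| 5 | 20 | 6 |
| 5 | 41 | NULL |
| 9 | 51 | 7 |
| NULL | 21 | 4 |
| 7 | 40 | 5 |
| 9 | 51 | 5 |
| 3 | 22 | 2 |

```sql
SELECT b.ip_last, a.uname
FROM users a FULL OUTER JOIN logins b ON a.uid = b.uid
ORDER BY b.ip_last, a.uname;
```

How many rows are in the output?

FULL OUTER JOIN keeps every row from both sides; unmatched rows get NULL for the other side's columns.
Matching on a.uid = b.uid. A NULL in a compared column never satisfies the condition.
Matched pairs: 5; unmatched a rows kept: 5; unmatched b rows kept: 4.
Total: 5 matched + 9 padded = 14 rows.

14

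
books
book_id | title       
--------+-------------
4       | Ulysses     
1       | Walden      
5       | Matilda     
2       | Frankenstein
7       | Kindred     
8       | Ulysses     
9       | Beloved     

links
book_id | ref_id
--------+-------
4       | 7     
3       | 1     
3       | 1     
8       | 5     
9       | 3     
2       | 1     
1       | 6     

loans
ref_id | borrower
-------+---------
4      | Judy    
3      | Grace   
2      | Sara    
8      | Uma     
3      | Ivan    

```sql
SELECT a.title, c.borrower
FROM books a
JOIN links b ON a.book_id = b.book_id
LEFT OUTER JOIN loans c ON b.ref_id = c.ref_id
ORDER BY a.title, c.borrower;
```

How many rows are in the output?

6

Step 1 — a INNER JOIN b on book_id → 5 row(s).
Then LEFT JOIN `loans c` on ref_id: each of those 5 rows is kept; rows whose b.ref_id has no match in c get NULL for c's columns.
Result: 6 row(s).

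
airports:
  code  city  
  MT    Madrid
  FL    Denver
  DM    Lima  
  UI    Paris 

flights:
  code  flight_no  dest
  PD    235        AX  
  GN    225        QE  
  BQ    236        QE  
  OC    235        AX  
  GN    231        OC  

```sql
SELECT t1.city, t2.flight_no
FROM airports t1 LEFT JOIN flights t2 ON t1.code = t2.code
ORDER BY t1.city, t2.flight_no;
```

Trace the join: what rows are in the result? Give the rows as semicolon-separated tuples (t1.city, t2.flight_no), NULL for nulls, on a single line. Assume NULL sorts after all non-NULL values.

LEFT JOIN keeps every row from `airports`; unmatched rows get NULL for `flights`'s columns.
Matching on t1.code = t2.code.
- t1 (code=MT) has no partner → padded with NULL.
- t1 (code=FL) has no partner → padded with NULL.
- t1 (code=DM) has no partner → padded with NULL.
- t1 (code=UI) has no partner → padded with NULL.
After projecting and ordering:
t1.city | t2.flight_no
Denver | NULL
Lima | NULL
Madrid | NULL
Paris | NULL

(Denver, NULL); (Lima, NULL); (Madrid, NULL); (Paris, NULL)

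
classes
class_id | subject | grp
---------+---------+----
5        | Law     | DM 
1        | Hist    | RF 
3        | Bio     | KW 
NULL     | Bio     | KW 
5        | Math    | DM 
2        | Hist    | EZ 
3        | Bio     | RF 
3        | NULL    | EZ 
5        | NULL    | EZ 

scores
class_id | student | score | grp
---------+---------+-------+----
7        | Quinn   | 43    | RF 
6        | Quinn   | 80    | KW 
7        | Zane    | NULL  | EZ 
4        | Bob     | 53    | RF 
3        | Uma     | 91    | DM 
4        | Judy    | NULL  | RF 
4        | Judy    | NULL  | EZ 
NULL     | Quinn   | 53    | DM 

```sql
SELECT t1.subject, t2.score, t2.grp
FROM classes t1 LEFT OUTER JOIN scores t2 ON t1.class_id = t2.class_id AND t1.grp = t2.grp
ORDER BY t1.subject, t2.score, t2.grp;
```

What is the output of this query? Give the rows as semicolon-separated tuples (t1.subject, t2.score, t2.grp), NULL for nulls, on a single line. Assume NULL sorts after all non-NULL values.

LEFT JOIN keeps every row from `classes`; unmatched rows get NULL for `scores`'s columns.
Matching on t1.class_id = t2.class_id AND t1.grp = t2.grp. A NULL in a compared column never satisfies the condition.
- class_id=5, grp=DM: no t2 row matches, row kept with t2 columns NULL.
- class_id=1, grp=RF: no t2 row matches, row kept with t2 columns NULL.
- class_id=3, grp=KW: no t2 row matches, row kept with t2 columns NULL.
- class_id=NULL, grp=KW: no t2 row matches, row kept with t2 columns NULL.
- class_id=5, grp=DM: no t2 row matches, row kept with t2 columns NULL.
- class_id=2, grp=EZ: no t2 row matches, row kept with t2 columns NULL.
- class_id=3, grp=RF: no t2 row matches, row kept with t2 columns NULL.
- class_id=3, grp=EZ: no t2 row matches, row kept with t2 columns NULL.
- class_id=5, grp=EZ: no t2 row matches, row kept with t2 columns NULL.
After projecting and ordering:
t1.subject | t2.score | t2.grp
Bio | NULL | NULL
Bio | NULL | NULL
Bio | NULL | NULL
Hist | NULL | NULL
Hist | NULL | NULL
Law | NULL | NULL
Math | NULL | NULL
NULL | NULL | NULL
NULL | NULL | NULL

(Bio, NULL, NULL); (Bio, NULL, NULL); (Bio, NULL, NULL); (Hist, NULL, NULL); (Hist, NULL, NULL); (Law, NULL, NULL); (Math, NULL, NULL); (NULL, NULL, NULL); (NULL, NULL, NULL)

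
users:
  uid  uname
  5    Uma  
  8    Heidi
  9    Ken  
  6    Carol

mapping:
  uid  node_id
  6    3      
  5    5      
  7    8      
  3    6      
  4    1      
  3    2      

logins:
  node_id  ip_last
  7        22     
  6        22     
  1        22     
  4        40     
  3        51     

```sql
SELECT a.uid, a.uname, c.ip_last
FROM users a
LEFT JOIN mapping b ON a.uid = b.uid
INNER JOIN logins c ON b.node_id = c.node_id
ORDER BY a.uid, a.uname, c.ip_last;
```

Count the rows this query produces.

Evaluate left to right. First `users a LEFT JOIN mapping b` on uid: 4 row(s).
Then INNER JOIN `logins c` on node_id: keep only rows whose b.node_id appears in c.
Result: 1 row(s).

1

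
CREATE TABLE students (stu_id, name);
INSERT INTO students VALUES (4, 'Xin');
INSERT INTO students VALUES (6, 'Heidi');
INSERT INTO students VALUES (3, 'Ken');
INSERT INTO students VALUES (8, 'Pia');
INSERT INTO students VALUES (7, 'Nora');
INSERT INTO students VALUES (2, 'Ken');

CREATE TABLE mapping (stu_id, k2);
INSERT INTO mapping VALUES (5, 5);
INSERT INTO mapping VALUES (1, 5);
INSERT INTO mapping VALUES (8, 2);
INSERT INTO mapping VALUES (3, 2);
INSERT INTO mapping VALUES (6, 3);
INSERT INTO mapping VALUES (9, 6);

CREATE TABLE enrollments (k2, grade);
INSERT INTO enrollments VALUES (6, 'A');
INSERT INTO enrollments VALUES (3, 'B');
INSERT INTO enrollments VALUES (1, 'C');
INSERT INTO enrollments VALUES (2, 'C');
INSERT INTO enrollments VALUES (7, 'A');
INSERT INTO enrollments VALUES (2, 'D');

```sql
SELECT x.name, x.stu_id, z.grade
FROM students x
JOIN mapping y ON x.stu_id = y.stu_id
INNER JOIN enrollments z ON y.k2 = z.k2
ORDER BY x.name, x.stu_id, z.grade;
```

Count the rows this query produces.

Evaluate left to right. First `students x INNER JOIN mapping y` on stu_id: 3 row(s).
Then INNER JOIN `enrollments z` on k2: keep only rows whose y.k2 appears in z.
Result: 5 row(s).

5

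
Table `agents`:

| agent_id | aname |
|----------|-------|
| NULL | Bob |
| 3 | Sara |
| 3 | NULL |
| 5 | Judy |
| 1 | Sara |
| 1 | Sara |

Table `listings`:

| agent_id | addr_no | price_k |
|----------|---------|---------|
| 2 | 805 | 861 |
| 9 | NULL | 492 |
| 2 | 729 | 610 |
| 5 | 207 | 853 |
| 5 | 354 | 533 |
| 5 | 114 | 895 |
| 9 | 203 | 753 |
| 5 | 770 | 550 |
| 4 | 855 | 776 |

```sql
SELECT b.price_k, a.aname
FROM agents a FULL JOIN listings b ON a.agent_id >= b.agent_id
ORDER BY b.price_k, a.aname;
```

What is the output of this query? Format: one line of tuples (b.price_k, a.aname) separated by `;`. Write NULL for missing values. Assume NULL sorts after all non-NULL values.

(492, NULL); (533, Judy); (550, Judy); (610, Judy); (610, Sara); (610, NULL); (753, NULL); (776, Judy); (853, Judy); (861, Judy); (861, Sara); (861, NULL); (895, Judy); (NULL, Bob); (NULL, Sara); (NULL, Sara)

FULL OUTER JOIN keeps every row from both sides; unmatched rows get NULL for the other side's columns.
Matching on a.agent_id >= b.agent_id. A NULL in a compared column never satisfies the condition.
- agent_id=NULL: no b row matches, row kept with b columns NULL.
- agent_id=3: 2 matching b row(s), so 2 row(s) emitted.
- agent_id=3: 2 matching b row(s), so 2 row(s) emitted.
- agent_id=5: 7 matching b row(s), so 7 row(s) emitted.
- agent_id=1: no b row matches, row kept with b columns NULL.
- agent_id=1: no b row matches, row kept with b columns NULL.
- plus 2 unmatched b row(s), each kept with NULL a columns.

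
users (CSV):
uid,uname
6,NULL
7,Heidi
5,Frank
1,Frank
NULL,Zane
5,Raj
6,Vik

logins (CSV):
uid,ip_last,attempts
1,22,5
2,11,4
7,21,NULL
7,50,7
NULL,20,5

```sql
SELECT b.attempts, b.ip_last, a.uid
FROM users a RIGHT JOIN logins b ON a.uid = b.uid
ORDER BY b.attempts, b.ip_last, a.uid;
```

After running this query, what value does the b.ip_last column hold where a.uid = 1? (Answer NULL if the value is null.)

RIGHT JOIN keeps every row from `logins`; unmatched rows get NULL for `users`'s columns.
Matching on a.uid = b.uid. A NULL in a compared column never satisfies the condition.
Matched pairs: 3; unmatched b rows kept: 2.

22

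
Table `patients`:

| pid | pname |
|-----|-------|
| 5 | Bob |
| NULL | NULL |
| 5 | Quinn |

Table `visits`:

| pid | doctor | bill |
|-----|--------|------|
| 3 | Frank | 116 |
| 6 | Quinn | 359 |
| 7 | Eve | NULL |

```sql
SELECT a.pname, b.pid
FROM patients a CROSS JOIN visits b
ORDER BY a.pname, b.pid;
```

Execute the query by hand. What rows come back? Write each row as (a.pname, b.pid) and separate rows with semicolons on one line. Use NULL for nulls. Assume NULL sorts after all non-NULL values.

(Bob, 3); (Bob, 6); (Bob, 7); (Quinn, 3); (Quinn, 6); (Quinn, 7); (NULL, 3); (NULL, 6); (NULL, 7)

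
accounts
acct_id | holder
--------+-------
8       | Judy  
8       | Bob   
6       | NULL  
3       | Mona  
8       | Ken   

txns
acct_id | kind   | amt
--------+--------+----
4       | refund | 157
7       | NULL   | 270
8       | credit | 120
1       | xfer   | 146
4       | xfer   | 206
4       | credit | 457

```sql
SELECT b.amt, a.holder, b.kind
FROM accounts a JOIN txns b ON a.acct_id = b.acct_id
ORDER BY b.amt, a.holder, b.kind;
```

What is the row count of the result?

3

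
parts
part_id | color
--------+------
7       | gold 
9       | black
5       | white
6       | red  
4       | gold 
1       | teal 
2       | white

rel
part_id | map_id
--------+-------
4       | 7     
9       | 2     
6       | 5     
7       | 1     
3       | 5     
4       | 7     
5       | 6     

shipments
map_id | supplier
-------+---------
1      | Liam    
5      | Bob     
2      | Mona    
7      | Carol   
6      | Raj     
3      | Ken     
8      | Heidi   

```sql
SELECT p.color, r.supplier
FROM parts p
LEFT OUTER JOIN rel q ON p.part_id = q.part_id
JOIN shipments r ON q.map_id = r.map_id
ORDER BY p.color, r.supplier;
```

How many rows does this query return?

6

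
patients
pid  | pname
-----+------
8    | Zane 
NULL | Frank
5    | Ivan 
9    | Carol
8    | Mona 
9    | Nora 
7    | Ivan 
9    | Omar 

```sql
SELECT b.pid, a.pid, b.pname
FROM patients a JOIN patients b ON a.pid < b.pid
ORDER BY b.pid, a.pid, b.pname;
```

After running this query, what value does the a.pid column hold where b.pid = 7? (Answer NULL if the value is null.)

5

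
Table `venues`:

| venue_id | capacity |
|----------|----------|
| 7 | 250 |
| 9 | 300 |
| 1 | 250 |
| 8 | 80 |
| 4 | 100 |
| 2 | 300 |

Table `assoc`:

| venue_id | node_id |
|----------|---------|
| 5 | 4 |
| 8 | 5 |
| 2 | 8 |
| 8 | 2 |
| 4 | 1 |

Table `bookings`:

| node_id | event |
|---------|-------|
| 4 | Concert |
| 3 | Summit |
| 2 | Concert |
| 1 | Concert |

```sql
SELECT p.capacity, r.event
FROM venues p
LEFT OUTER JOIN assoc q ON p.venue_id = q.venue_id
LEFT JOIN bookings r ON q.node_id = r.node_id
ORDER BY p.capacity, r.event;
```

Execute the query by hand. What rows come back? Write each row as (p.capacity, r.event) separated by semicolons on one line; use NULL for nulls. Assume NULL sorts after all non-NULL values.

Step 1 — p LEFT JOIN q on venue_id → 7 row(s).
Then LEFT JOIN `bookings r` on node_id: each of those 7 rows is kept; rows whose q.node_id has no match in r get NULL for r's columns.

(80, Concert); (80, NULL); (100, Concert); (250, NULL); (250, NULL); (300, NULL); (300, NULL)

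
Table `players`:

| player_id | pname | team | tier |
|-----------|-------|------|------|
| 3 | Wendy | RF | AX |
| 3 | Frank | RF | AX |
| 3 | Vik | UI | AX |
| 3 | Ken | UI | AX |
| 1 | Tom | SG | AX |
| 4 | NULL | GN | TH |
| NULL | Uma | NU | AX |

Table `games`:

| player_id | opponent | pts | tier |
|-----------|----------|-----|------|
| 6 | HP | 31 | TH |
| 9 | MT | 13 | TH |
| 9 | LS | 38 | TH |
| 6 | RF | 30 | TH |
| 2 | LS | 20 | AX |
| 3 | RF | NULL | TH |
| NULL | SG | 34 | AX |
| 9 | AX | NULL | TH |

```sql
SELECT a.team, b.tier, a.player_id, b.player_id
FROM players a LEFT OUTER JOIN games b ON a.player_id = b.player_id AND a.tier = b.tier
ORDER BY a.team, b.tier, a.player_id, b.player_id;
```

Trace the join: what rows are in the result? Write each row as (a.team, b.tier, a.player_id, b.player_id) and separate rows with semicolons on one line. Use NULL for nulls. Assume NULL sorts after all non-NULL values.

(GN, NULL, 4, NULL); (NU, NULL, NULL, NULL); (RF, NULL, 3, NULL); (RF, NULL, 3, NULL); (SG, NULL, 1, NULL); (UI, NULL, 3, NULL); (UI, NULL, 3, NULL)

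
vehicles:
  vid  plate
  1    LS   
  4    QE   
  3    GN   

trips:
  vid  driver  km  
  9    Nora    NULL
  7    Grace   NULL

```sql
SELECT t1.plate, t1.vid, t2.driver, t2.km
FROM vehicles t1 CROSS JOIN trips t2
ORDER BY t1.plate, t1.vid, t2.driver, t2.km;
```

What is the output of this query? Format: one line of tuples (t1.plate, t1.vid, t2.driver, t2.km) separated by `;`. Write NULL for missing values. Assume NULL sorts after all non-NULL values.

(GN, 3, Grace, NULL); (GN, 3, Nora, NULL); (LS, 1, Grace, NULL); (LS, 1, Nora, NULL); (QE, 4, Grace, NULL); (QE, 4, Nora, NULL)

CROSS JOIN pairs every row of `vehicles` with every row of `trips`: 3 × 2 = 6 rows.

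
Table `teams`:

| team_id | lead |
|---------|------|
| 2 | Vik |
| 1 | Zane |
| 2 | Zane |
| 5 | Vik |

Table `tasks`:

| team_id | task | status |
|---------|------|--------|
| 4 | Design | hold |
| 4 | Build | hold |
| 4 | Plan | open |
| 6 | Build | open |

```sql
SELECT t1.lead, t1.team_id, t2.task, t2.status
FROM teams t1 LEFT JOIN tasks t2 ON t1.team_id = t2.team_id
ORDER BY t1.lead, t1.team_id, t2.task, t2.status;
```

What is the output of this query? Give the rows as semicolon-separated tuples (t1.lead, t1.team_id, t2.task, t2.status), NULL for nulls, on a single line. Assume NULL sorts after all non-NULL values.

(Vik, 2, NULL, NULL); (Vik, 5, NULL, NULL); (Zane, 1, NULL, NULL); (Zane, 2, NULL, NULL)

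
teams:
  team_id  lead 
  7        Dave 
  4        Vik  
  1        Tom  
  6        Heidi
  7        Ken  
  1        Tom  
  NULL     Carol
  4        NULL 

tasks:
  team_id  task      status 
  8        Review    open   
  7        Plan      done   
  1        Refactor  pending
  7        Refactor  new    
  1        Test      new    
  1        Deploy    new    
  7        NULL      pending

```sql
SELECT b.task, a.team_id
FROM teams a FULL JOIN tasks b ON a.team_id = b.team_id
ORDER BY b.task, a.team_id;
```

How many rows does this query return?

FULL OUTER JOIN keeps every row from both sides; unmatched rows get NULL for the other side's columns.
Matching on a.team_id = b.team_id. A NULL in a compared column never satisfies the condition.
- a[0] team_id=7 → 3 match(es) in b → 3 row(s).
- a[1] team_id=4 → no match; kept with NULLs on the b side.
- a[2] team_id=1 → 3 match(es) in b → 3 row(s).
- a[3] team_id=6 → no match; kept with NULLs on the b side.
- a[4] team_id=7 → 3 match(es) in b → 3 row(s).
- a[5] team_id=1 → 3 match(es) in b → 3 row(s).
- a[6] team_id=NULL → no match; kept with NULLs on the b side.
- a[7] team_id=4 → no match; kept with NULLs on the b side.
- 1 row(s) from b found no a partner → padded with NULL.
Total: 12 matched + 5 padded = 17 rows.

17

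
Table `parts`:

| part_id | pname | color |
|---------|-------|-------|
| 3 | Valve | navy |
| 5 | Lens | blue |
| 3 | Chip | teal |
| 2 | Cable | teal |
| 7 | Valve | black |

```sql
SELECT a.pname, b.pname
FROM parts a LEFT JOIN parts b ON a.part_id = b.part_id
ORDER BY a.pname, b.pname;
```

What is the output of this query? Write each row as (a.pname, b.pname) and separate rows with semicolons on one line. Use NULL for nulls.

(Cable, Cable); (Chip, Chip); (Chip, Valve); (Lens, Lens); (Valve, Chip); (Valve, Valve); (Valve, Valve)

LEFT JOIN keeps every row from `parts a`; unmatched rows get NULL for `parts b`'s columns.
Matching on a.part_id = b.part_id.
Matched pairs: 7; unmatched a rows kept: 0.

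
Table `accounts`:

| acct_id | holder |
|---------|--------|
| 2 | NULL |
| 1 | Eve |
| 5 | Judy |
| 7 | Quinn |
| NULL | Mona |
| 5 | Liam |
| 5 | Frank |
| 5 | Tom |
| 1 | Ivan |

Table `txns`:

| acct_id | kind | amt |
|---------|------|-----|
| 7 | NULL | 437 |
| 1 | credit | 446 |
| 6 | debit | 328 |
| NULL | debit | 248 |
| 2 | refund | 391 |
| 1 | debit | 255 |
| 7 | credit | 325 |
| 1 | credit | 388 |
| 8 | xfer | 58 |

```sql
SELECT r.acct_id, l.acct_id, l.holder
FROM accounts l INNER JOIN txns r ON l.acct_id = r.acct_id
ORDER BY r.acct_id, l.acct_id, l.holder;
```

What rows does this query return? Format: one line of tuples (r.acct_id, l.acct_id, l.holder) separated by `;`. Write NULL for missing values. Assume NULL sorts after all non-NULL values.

INNER JOIN keeps only pairs where the ON condition holds.
Matching on l.acct_id = r.acct_id. A NULL in a compared column never satisfies the condition.
Matched pairs: 9.

(1, 1, Eve); (1, 1, Eve); (1, 1, Eve); (1, 1, Ivan); (1, 1, Ivan); (1, 1, Ivan); (2, 2, NULL); (7, 7, Quinn); (7, 7, Quinn)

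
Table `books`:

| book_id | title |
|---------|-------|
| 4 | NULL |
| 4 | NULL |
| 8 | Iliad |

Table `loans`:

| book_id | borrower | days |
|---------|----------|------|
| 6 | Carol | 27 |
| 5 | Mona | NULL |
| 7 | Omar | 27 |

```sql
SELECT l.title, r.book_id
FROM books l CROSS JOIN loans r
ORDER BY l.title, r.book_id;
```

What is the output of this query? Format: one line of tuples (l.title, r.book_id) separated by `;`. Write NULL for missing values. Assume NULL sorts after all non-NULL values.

CROSS JOIN pairs every row of `books` with every row of `loans`: 3 × 3 = 9 rows.

(Iliad, 5); (Iliad, 6); (Iliad, 7); (NULL, 5); (NULL, 5); (NULL, 6); (NULL, 6); (NULL, 7); (NULL, 7)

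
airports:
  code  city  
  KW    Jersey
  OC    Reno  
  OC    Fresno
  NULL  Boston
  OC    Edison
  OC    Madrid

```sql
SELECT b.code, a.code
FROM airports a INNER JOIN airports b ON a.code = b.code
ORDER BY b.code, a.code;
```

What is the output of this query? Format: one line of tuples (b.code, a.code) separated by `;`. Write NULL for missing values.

INNER JOIN keeps only pairs where the ON condition holds.
Matching on a.code = b.code. A NULL in a compared column never satisfies the condition.
- a (code=KW) pairs with 1 row(s) of b.
- a (code=OC) pairs with 4 row(s) of b.
- a (code=OC) pairs with 4 row(s) of b.
- a (code=NULL) has no partner → excluded.
- a (code=OC) pairs with 4 row(s) of b.
- a (code=OC) pairs with 4 row(s) of b.

(KW, KW); (OC, OC); (OC, OC); (OC, OC); (OC, OC); (OC, OC); (OC, OC); (OC, OC); (OC, OC); (OC, OC); (OC, OC); (OC, OC); (OC, OC); (OC, OC); (OC, OC); (OC, OC); (OC, OC)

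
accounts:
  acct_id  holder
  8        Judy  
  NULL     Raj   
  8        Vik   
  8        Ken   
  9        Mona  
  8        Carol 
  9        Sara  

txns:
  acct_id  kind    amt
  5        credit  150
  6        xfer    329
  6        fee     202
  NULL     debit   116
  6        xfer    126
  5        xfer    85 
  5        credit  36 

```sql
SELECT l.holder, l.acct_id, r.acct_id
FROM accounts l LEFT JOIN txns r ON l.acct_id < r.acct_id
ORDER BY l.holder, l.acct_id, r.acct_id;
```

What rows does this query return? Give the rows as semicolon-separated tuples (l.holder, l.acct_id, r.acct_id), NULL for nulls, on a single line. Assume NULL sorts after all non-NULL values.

(Carol, 8, NULL); (Judy, 8, NULL); (Ken, 8, NULL); (Mona, 9, NULL); (Raj, NULL, NULL); (Sara, 9, NULL); (Vik, 8, NULL)

LEFT JOIN keeps every row from `accounts`; unmatched rows get NULL for `txns`'s columns.
Matching on l.acct_id < r.acct_id. A NULL in a compared column never satisfies the condition.
- l (acct_id=8) has no partner → padded with NULL.
- l (acct_id=NULL) has no partner → padded with NULL.
- l (acct_id=8) has no partner → padded with NULL.
- l (acct_id=8) has no partner → padded with NULL.
- l (acct_id=9) has no partner → padded with NULL.
- l (acct_id=8) has no partner → padded with NULL.
- l (acct_id=9) has no partner → padded with NULL.
After projecting and ordering:
l.holder | l.acct_id | r.acct_id
Carol | 8 | NULL
Judy | 8 | NULL
Ken | 8 | NULL
Mona | 9 | NULL
Raj | NULL | NULL
Sara | 9 | NULL
Vik | 8 | NULL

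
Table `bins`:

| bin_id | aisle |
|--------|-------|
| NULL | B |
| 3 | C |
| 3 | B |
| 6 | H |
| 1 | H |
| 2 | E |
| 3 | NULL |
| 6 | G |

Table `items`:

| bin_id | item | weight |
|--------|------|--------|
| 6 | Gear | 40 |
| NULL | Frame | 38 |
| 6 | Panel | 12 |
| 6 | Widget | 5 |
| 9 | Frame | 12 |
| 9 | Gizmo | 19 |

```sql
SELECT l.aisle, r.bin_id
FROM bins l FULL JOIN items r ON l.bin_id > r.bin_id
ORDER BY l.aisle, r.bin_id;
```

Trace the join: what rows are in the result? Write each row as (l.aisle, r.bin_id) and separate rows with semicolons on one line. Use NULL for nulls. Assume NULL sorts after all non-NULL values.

(B, NULL); (B, NULL); (C, NULL); (E, NULL); (G, NULL); (H, NULL); (H, NULL); (NULL, 6); (NULL, 6); (NULL, 6); (NULL, 9); (NULL, 9); (NULL, NULL); (NULL, NULL)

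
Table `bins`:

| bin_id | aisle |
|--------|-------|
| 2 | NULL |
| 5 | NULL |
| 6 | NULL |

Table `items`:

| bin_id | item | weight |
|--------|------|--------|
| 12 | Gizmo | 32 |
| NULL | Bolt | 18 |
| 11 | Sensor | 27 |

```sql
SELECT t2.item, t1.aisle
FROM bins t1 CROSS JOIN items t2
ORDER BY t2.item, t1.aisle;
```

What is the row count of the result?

CROSS JOIN pairs every row of `bins` with every row of `items`: 3 × 3 = 9 rows.

9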